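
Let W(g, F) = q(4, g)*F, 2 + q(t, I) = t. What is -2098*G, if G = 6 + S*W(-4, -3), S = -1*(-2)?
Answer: 12588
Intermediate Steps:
q(t, I) = -2 + t
W(g, F) = 2*F (W(g, F) = (-2 + 4)*F = 2*F)
S = 2
G = -6 (G = 6 + 2*(2*(-3)) = 6 + 2*(-6) = 6 - 12 = -6)
-2098*G = -2098*(-6) = 12588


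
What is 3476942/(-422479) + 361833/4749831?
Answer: -5454006684265/668901283683 ≈ -8.1537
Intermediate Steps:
3476942/(-422479) + 361833/4749831 = 3476942*(-1/422479) + 361833*(1/4749831) = -3476942/422479 + 120611/1583277 = -5454006684265/668901283683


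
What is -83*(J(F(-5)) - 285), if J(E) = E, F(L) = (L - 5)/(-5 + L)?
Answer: 23572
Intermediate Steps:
F(L) = 1 (F(L) = (-5 + L)/(-5 + L) = 1)
-83*(J(F(-5)) - 285) = -83*(1 - 285) = -83*(-284) = 23572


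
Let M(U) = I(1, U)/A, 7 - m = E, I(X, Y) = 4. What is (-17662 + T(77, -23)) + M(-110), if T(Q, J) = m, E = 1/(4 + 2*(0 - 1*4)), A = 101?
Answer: -7132503/404 ≈ -17655.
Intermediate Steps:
E = -1/4 (E = 1/(4 + 2*(0 - 4)) = 1/(4 + 2*(-4)) = 1/(4 - 8) = 1/(-4) = -1/4 ≈ -0.25000)
m = 29/4 (m = 7 - 1*(-1/4) = 7 + 1/4 = 29/4 ≈ 7.2500)
M(U) = 4/101
T(Q, J) = 29/4
(-17662 + T(77, -23)) + M(-110) = (-17662 + 29/4) + 4/101 = -70619/4 + 4/101 = -7132503/404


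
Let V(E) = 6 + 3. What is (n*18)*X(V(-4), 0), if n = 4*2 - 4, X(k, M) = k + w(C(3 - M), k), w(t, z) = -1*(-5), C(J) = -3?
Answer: 1008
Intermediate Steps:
V(E) = 9
w(t, z) = 5
X(k, M) = 5 + k (X(k, M) = k + 5 = 5 + k)
n = 4 (n = 8 - 4 = 4)
(n*18)*X(V(-4), 0) = (4*18)*(5 + 9) = 72*14 = 1008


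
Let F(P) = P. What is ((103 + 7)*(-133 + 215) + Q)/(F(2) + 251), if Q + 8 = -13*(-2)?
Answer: 9038/253 ≈ 35.723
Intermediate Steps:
Q = 18 (Q = -8 - 13*(-2) = -8 + 26 = 18)
((103 + 7)*(-133 + 215) + Q)/(F(2) + 251) = ((103 + 7)*(-133 + 215) + 18)/(2 + 251) = (110*82 + 18)/253 = (9020 + 18)*(1/253) = 9038*(1/253) = 9038/253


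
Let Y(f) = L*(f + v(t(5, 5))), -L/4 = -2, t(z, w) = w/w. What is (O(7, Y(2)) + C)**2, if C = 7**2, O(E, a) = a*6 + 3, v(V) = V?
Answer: 38416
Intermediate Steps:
t(z, w) = 1
L = 8 (L = -4*(-2) = 8)
Y(f) = 8 + 8*f (Y(f) = 8*(f + 1) = 8*(1 + f) = 8 + 8*f)
O(E, a) = 3 + 6*a (O(E, a) = 6*a + 3 = 3 + 6*a)
C = 49
(O(7, Y(2)) + C)**2 = ((3 + 6*(8 + 8*2)) + 49)**2 = ((3 + 6*(8 + 16)) + 49)**2 = ((3 + 6*24) + 49)**2 = ((3 + 144) + 49)**2 = (147 + 49)**2 = 196**2 = 38416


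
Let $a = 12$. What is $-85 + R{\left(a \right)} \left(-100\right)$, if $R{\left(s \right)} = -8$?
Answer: $715$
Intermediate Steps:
$-85 + R{\left(a \right)} \left(-100\right) = -85 - -800 = -85 + 800 = 715$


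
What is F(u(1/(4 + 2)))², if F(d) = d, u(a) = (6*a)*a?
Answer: 1/36 ≈ 0.027778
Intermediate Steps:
u(a) = 6*a²
F(u(1/(4 + 2)))² = (6*(1/(4 + 2))²)² = (6*(1/6)²)² = (6*(⅙)²)² = (6*(1/36))² = (⅙)² = 1/36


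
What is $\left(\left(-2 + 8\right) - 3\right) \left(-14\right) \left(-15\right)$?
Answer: $630$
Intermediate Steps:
$\left(\left(-2 + 8\right) - 3\right) \left(-14\right) \left(-15\right) = \left(6 - 3\right) \left(-14\right) \left(-15\right) = 3 \left(-14\right) \left(-15\right) = \left(-42\right) \left(-15\right) = 630$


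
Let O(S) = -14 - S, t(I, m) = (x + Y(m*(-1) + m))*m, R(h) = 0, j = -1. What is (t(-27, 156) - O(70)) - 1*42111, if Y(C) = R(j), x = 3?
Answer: -41559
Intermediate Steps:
Y(C) = 0
t(I, m) = 3*m (t(I, m) = (3 + 0)*m = 3*m)
(t(-27, 156) - O(70)) - 1*42111 = (3*156 - (-14 - 1*70)) - 1*42111 = (468 - (-14 - 70)) - 42111 = (468 - 1*(-84)) - 42111 = (468 + 84) - 42111 = 552 - 42111 = -41559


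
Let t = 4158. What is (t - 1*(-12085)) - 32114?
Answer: -15871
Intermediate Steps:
(t - 1*(-12085)) - 32114 = (4158 - 1*(-12085)) - 32114 = (4158 + 12085) - 32114 = 16243 - 32114 = -15871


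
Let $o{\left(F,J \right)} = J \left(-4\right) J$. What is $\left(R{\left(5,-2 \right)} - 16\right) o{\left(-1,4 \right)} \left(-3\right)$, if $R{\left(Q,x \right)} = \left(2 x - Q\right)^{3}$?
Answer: $-143040$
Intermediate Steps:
$o{\left(F,J \right)} = - 4 J^{2}$ ($o{\left(F,J \right)} = - 4 J J = - 4 J^{2}$)
$R{\left(Q,x \right)} = \left(- Q + 2 x\right)^{3}$
$\left(R{\left(5,-2 \right)} - 16\right) o{\left(-1,4 \right)} \left(-3\right) = \left(- \left(5 - -4\right)^{3} - 16\right) \left(- 4 \cdot 4^{2}\right) \left(-3\right) = \left(- \left(5 + 4\right)^{3} - 16\right) \left(\left(-4\right) 16\right) \left(-3\right) = \left(- 9^{3} - 16\right) \left(-64\right) \left(-3\right) = \left(\left(-1\right) 729 - 16\right) \left(-64\right) \left(-3\right) = \left(-729 - 16\right) \left(-64\right) \left(-3\right) = \left(-745\right) \left(-64\right) \left(-3\right) = 47680 \left(-3\right) = -143040$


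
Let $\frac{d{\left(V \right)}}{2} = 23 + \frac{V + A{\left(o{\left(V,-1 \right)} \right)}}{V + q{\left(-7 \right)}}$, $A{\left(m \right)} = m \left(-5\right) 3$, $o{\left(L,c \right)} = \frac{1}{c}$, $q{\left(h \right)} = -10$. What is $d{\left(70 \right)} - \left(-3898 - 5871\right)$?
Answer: $\frac{58907}{6} \approx 9817.8$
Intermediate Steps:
$A{\left(m \right)} = - 15 m$ ($A{\left(m \right)} = - 5 m 3 = - 15 m$)
$d{\left(V \right)} = 46 + \frac{2 \left(15 + V\right)}{-10 + V}$ ($d{\left(V \right)} = 2 \left(23 + \frac{V - \frac{15}{-1}}{V - 10}\right) = 2 \left(23 + \frac{V - -15}{-10 + V}\right) = 2 \left(23 + \frac{V + 15}{-10 + V}\right) = 2 \left(23 + \frac{15 + V}{-10 + V}\right) = 46 + \frac{2 \left(15 + V\right)}{-10 + V}$)
$d{\left(70 \right)} - \left(-3898 - 5871\right) = \frac{2 \left(-215 + 24 \cdot 70\right)}{-10 + 70} - \left(-3898 - 5871\right) = \frac{2 \left(-215 + 1680\right)}{60} - -9769 = 2 \cdot \frac{1}{60} \cdot 1465 + 9769 = \frac{293}{6} + 9769 = \frac{58907}{6}$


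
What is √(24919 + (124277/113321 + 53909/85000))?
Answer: √924867279554239583146/192645700 ≈ 157.86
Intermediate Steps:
√(24919 + (124277/113321 + 53909/85000)) = √(24919 + 16672566789/9632285000) = √(240043582481789/9632285000) = √924867279554239583146/192645700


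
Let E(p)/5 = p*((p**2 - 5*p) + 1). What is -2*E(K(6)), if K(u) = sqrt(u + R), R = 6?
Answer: 600 - 260*sqrt(3) ≈ 149.67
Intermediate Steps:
K(u) = sqrt(6 + u) (K(u) = sqrt(u + 6) = sqrt(6 + u))
E(p) = 5*p*(1 + p**2 - 5*p) (E(p) = 5*(p*((p**2 - 5*p) + 1)) = 5*(p*(1 + p**2 - 5*p)) = 5*p*(1 + p**2 - 5*p))
-2*E(K(6)) = -10*sqrt(6 + 6)*(1 + (sqrt(6 + 6))**2 - 5*sqrt(6 + 6)) = -10*sqrt(12)*(1 + (sqrt(12))**2 - 10*sqrt(3)) = -10*2*sqrt(3)*(1 + (2*sqrt(3))**2 - 10*sqrt(3)) = -10*2*sqrt(3)*(1 + 12 - 10*sqrt(3)) = -10*2*sqrt(3)*(13 - 10*sqrt(3)) = -20*sqrt(3)*(13 - 10*sqrt(3))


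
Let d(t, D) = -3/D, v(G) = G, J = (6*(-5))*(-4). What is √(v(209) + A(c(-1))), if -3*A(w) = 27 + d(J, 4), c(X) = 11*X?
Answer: 3*√89/2 ≈ 14.151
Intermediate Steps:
J = 120 (J = -30*(-4) = 120)
A(w) = -35/4 (A(w) = -(27 - 3/4)/3 = -(27 - 3*¼)/3 = -(27 - ¾)/3 = -⅓*105/4 = -35/4)
√(v(209) + A(c(-1))) = √(209 - 35/4) = √(801/4) = 3*√89/2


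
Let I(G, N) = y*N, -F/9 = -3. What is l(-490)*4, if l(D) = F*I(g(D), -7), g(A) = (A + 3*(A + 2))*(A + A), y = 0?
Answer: 0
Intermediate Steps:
F = 27 (F = -9*(-3) = 27)
g(A) = 2*A*(6 + 4*A) (g(A) = (A + 3*(2 + A))*(2*A) = (A + (6 + 3*A))*(2*A) = (6 + 4*A)*(2*A) = 2*A*(6 + 4*A))
I(G, N) = 0 (I(G, N) = 0*N = 0)
l(D) = 0 (l(D) = 27*0 = 0)
l(-490)*4 = 0*4 = 0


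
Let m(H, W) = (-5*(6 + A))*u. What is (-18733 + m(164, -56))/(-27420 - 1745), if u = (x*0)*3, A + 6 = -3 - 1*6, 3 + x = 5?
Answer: 18733/29165 ≈ 0.64231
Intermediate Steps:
x = 2 (x = -3 + 5 = 2)
A = -15 (A = -6 + (-3 - 1*6) = -6 + (-3 - 6) = -6 - 9 = -15)
u = 0 (u = (2*0)*3 = 0*3 = 0)
m(H, W) = 0 (m(H, W) = -5*(6 - 15)*0 = -5*(-9)*0 = 45*0 = 0)
(-18733 + m(164, -56))/(-27420 - 1745) = (-18733 + 0)/(-27420 - 1745) = -18733/(-29165) = -18733*(-1/29165) = 18733/29165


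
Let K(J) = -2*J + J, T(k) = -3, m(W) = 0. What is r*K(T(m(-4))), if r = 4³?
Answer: 192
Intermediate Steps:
r = 64
K(J) = -J
r*K(T(m(-4))) = 64*(-1*(-3)) = 64*3 = 192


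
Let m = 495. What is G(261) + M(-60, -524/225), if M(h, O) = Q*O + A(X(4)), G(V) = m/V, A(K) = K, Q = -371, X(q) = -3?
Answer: 5630516/6525 ≈ 862.91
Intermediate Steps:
G(V) = 495/V
M(h, O) = -3 - 371*O (M(h, O) = -371*O - 3 = -3 - 371*O)
G(261) + M(-60, -524/225) = 495/261 + (-3 - (-194404)/225) = 495*(1/261) + (-3 - (-194404)/225) = 55/29 + (-3 - 371*(-524/225)) = 55/29 + (-3 + 194404/225) = 55/29 + 193729/225 = 5630516/6525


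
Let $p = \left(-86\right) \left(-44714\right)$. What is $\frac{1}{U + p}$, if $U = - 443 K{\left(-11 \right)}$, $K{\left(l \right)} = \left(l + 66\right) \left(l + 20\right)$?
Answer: $\frac{1}{3626119} \approx 2.7578 \cdot 10^{-7}$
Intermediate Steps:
$p = 3845404$
$K{\left(l \right)} = \left(20 + l\right) \left(66 + l\right)$ ($K{\left(l \right)} = \left(66 + l\right) \left(20 + l\right) = \left(20 + l\right) \left(66 + l\right)$)
$U = -219285$ ($U = - 443 \left(1320 + \left(-11\right)^{2} + 86 \left(-11\right)\right) = - 443 \left(1320 + 121 - 946\right) = \left(-443\right) 495 = -219285$)
$\frac{1}{U + p} = \frac{1}{-219285 + 3845404} = \frac{1}{3626119}$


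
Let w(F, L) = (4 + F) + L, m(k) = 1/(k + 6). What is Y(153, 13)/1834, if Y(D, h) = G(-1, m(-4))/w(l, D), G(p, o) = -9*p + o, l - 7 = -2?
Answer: 19/594216 ≈ 3.1975e-5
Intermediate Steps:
m(k) = 1/(6 + k)
l = 5 (l = 7 - 2 = 5)
w(F, L) = 4 + F + L
G(p, o) = o - 9*p
Y(D, h) = 19/(2*(9 + D)) (Y(D, h) = (1/(6 - 4) - 9*(-1))/(4 + 5 + D) = (1/2 + 9)/(9 + D) = (½ + 9)/(9 + D) = 19/(2*(9 + D)))
Y(153, 13)/1834 = (19/(2*(9 + 153)))/1834 = ((19/2)/162)*(1/1834) = ((19/2)*(1/162))*(1/1834) = (19/324)*(1/1834) = 19/594216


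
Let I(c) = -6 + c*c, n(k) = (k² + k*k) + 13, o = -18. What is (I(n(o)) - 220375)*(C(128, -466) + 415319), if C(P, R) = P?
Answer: 89960893380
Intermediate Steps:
n(k) = 13 + 2*k² (n(k) = (k² + k²) + 13 = 2*k² + 13 = 13 + 2*k²)
I(c) = -6 + c²
(I(n(o)) - 220375)*(C(128, -466) + 415319) = ((-6 + (13 + 2*(-18)²)²) - 220375)*(128 + 415319) = ((-6 + (13 + 2*324)²) - 220375)*415447 = ((-6 + (13 + 648)²) - 220375)*415447 = ((-6 + 661²) - 220375)*415447 = ((-6 + 436921) - 220375)*415447 = (436915 - 220375)*415447 = 216540*415447 = 89960893380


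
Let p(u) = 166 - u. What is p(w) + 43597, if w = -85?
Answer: 43848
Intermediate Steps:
p(w) + 43597 = (166 - 1*(-85)) + 43597 = (166 + 85) + 43597 = 251 + 43597 = 43848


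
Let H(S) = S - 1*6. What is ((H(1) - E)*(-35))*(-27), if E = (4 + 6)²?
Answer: -99225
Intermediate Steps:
H(S) = -6 + S (H(S) = S - 6 = -6 + S)
E = 100 (E = 10² = 100)
((H(1) - E)*(-35))*(-27) = (((-6 + 1) - 1*100)*(-35))*(-27) = ((-5 - 100)*(-35))*(-27) = -105*(-35)*(-27) = 3675*(-27) = -99225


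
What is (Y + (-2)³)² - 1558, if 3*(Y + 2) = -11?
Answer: -12341/9 ≈ -1371.2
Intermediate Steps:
Y = -17/3 (Y = -2 + (⅓)*(-11) = -2 - 11/3 = -17/3 ≈ -5.6667)
(Y + (-2)³)² - 1558 = (-17/3 + (-2)³)² - 1558 = (-17/3 - 8)² - 1558 = (-41/3)² - 1558 = 1681/9 - 1558 = -12341/9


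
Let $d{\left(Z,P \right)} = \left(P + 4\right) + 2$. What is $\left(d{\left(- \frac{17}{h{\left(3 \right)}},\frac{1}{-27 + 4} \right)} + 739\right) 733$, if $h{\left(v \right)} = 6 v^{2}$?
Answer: $\frac{12559222}{23} \approx 5.4605 \cdot 10^{5}$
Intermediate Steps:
$d{\left(Z,P \right)} = 6 + P$ ($d{\left(Z,P \right)} = \left(4 + P\right) + 2 = 6 + P$)
$\left(d{\left(- \frac{17}{h{\left(3 \right)}},\frac{1}{-27 + 4} \right)} + 739\right) 733 = \left(\left(6 + \frac{1}{-27 + 4}\right) + 739\right) 733 = \left(\left(6 + \frac{1}{-23}\right) + 739\right) 733 = \left(\left(6 - \frac{1}{23}\right) + 739\right) 733 = \left(\frac{137}{23} + 739\right) 733 = \frac{17134}{23} \cdot 733 = \frac{12559222}{23}$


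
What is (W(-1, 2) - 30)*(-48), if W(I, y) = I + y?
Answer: 1392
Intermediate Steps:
(W(-1, 2) - 30)*(-48) = ((-1 + 2) - 30)*(-48) = (1 - 30)*(-48) = -29*(-48) = 1392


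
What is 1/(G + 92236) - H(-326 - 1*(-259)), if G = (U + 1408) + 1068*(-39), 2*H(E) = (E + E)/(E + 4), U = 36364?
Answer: -1973263/1855476 ≈ -1.0635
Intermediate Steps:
H(E) = E/(4 + E) (H(E) = ((E + E)/(E + 4))/2 = ((2*E)/(4 + E))/2 = (2*E/(4 + E))/2 = E/(4 + E))
G = -3880 (G = (36364 + 1408) + 1068*(-39) = 37772 - 41652 = -3880)
1/(G + 92236) - H(-326 - 1*(-259)) = 1/(-3880 + 92236) - (-326 - 1*(-259))/(4 + (-326 - 1*(-259))) = 1/88356 - (-326 + 259)/(4 + (-326 + 259)) = 1/88356 - (-67)/(4 - 67) = 1/88356 - (-67)/(-63) = 1/88356 - (-67)*(-1)/63 = 1/88356 - 1*67/63 = 1/88356 - 67/63 = -1973263/1855476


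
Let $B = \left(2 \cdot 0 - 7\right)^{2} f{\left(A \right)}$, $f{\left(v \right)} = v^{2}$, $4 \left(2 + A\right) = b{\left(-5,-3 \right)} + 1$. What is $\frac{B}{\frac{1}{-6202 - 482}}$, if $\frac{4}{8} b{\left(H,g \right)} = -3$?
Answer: $- \frac{13837551}{4} \approx -3.4594 \cdot 10^{6}$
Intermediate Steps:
$b{\left(H,g \right)} = -6$ ($b{\left(H,g \right)} = 2 \left(-3\right) = -6$)
$A = - \frac{13}{4}$ ($A = -2 + \frac{-6 + 1}{4} = -2 + \frac{1}{4} \left(-5\right) = -2 - \frac{5}{4} = - \frac{13}{4} \approx -3.25$)
$B = \frac{8281}{16}$ ($B = \left(2 \cdot 0 - 7\right)^{2} \left(- \frac{13}{4}\right)^{2} = \left(0 - 7\right)^{2} \cdot \frac{169}{16} = \left(-7\right)^{2} \cdot \frac{169}{16} = 49 \cdot \frac{169}{16} = \frac{8281}{16} \approx 517.56$)
$\frac{B}{\frac{1}{-6202 - 482}} = \frac{8281}{16 \frac{1}{-6202 - 482}} = \frac{8281}{16 \frac{1}{-6684}} = \frac{8281}{16 \left(- \frac{1}{6684}\right)} = \frac{8281}{16} \left(-6684\right) = - \frac{13837551}{4}$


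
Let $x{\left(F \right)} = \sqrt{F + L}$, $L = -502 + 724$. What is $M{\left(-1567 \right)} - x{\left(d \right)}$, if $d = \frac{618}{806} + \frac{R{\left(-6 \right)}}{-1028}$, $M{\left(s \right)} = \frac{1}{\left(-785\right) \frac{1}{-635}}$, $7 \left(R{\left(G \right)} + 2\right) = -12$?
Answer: $\frac{127}{157} - \frac{\sqrt{468370810955866}}{1449994} \approx -14.117$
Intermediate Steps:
$L = 222$
$R{\left(G \right)} = - \frac{26}{7}$ ($R{\left(G \right)} = -2 + \frac{1}{7} \left(-12\right) = -2 - \frac{12}{7} = - \frac{26}{7}$)
$M{\left(s \right)} = \frac{127}{157}$ ($M{\left(s \right)} = \frac{1}{\left(-785\right) \left(- \frac{1}{635}\right)} = \frac{1}{\frac{157}{127}} = \frac{127}{157}$)
$d = \frac{1117021}{1449994}$ ($d = \frac{618}{806} - \frac{26}{7 \left(-1028\right)} = 618 \cdot \frac{1}{806} - - \frac{13}{3598} = \frac{309}{403} + \frac{13}{3598} = \frac{1117021}{1449994} \approx 0.77036$)
$x{\left(F \right)} = \sqrt{222 + F}$ ($x{\left(F \right)} = \sqrt{F + 222} = \sqrt{222 + F}$)
$M{\left(-1567 \right)} - x{\left(d \right)} = \frac{127}{157} - \sqrt{222 + \frac{1117021}{1449994}} = \frac{127}{157} - \sqrt{\frac{323015689}{1449994}} = \frac{127}{157} - \frac{\sqrt{468370810955866}}{1449994}$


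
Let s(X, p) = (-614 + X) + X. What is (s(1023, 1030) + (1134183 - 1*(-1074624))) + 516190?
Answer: 2726429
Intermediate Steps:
s(X, p) = -614 + 2*X
(s(1023, 1030) + (1134183 - 1*(-1074624))) + 516190 = ((-614 + 2*1023) + (1134183 - 1*(-1074624))) + 516190 = ((-614 + 2046) + (1134183 + 1074624)) + 516190 = (1432 + 2208807) + 516190 = 2210239 + 516190 = 2726429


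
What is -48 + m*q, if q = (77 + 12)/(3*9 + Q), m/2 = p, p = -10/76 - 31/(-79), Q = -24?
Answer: -48819/1501 ≈ -32.524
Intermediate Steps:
p = 783/3002 (p = -10*1/76 - 31*(-1/79) = -5/38 + 31/79 = 783/3002 ≈ 0.26083)
m = 783/1501 (m = 2*(783/3002) = 783/1501 ≈ 0.52165)
q = 89/3 (q = (77 + 12)/(3*9 - 24) = 89/(27 - 24) = 89/3 ≈ 29.667)
-48 + m*q = -48 + (783/1501)*(89/3) = -48 + 23229/1501 = -48819/1501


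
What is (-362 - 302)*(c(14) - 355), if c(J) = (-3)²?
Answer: 229744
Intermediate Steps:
c(J) = 9
(-362 - 302)*(c(14) - 355) = (-362 - 302)*(9 - 355) = -664*(-346) = 229744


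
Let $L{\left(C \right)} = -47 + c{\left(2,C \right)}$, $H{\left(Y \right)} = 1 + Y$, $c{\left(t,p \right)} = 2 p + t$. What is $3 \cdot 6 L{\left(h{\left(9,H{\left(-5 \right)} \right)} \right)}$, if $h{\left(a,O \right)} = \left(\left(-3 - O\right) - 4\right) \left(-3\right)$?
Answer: $-486$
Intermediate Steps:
$c{\left(t,p \right)} = t + 2 p$
$h{\left(a,O \right)} = 21 + 3 O$ ($h{\left(a,O \right)} = \left(-7 - O\right) \left(-3\right) = 21 + 3 O$)
$L{\left(C \right)} = -45 + 2 C$ ($L{\left(C \right)} = -47 + \left(2 + 2 C\right) = -45 + 2 C$)
$3 \cdot 6 L{\left(h{\left(9,H{\left(-5 \right)} \right)} \right)} = 3 \cdot 6 \left(-45 + 2 \left(21 + 3 \left(1 - 5\right)\right)\right) = 18 \left(-45 + 2 \left(21 + 3 \left(-4\right)\right)\right) = 18 \left(-45 + 2 \left(21 - 12\right)\right) = 18 \left(-45 + 2 \cdot 9\right) = 18 \left(-45 + 18\right) = 18 \left(-27\right) = -486$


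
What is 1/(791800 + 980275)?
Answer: 1/1772075 ≈ 5.6431e-7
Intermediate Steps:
1/(791800 + 980275) = 1/1772075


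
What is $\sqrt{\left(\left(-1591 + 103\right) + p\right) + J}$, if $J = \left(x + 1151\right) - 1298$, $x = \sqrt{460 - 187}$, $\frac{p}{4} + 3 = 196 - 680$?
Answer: $\sqrt{-3583 + \sqrt{273}} \approx 59.72 i$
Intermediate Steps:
$p = -1948$ ($p = -12 + 4 \left(196 - 680\right) = -12 + 4 \left(-484\right) = -12 - 1936 = -1948$)
$x = \sqrt{273} \approx 16.523$
$J = -147 + \sqrt{273}$ ($J = \left(\sqrt{273} + 1151\right) - 1298 = \left(1151 + \sqrt{273}\right) - 1298 = -147 + \sqrt{273} \approx -130.48$)
$\sqrt{\left(\left(-1591 + 103\right) + p\right) + J} = \sqrt{\left(\left(-1591 + 103\right) - 1948\right) - \left(147 - \sqrt{273}\right)} = \sqrt{\left(-1488 - 1948\right) - \left(147 - \sqrt{273}\right)} = \sqrt{-3436 - \left(147 - \sqrt{273}\right)} = \sqrt{-3583 + \sqrt{273}}$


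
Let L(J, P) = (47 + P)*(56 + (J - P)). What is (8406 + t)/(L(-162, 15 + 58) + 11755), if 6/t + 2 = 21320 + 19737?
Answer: -115036112/133086625 ≈ -0.86437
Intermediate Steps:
L(J, P) = (47 + P)*(56 + J - P)
t = 2/13685 (t = 6/(-2 + (21320 + 19737)) = 6/(-2 + 41057) = 6/41055 = 6*(1/41055) = 2/13685 ≈ 0.00014615)
(8406 + t)/(L(-162, 15 + 58) + 11755) = (8406 + 2/13685)/((2632 - (15 + 58)² + 9*(15 + 58) + 47*(-162) - 162*(15 + 58)) + 11755) = 115036112/(13685*((2632 - 1*73² + 9*73 - 7614 - 162*73) + 11755)) = 115036112/(13685*((2632 - 1*5329 + 657 - 7614 - 11826) + 11755)) = 115036112/(13685*((2632 - 5329 + 657 - 7614 - 11826) + 11755)) = 115036112/(13685*(-21480 + 11755)) = (115036112/13685)/(-9725) = (115036112/13685)*(-1/9725) = -115036112/133086625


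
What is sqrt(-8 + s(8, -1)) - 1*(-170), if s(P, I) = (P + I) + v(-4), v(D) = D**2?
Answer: 170 + sqrt(15) ≈ 173.87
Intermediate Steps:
s(P, I) = 16 + I + P (s(P, I) = (P + I) + (-4)**2 = (I + P) + 16 = 16 + I + P)
sqrt(-8 + s(8, -1)) - 1*(-170) = sqrt(-8 + (16 - 1 + 8)) - 1*(-170) = sqrt(-8 + 23) + 170 = sqrt(15) + 170 = 170 + sqrt(15)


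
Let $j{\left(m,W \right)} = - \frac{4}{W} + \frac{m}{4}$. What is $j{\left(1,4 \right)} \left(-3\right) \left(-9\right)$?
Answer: $- \frac{81}{4} \approx -20.25$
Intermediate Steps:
$j{\left(m,W \right)} = - \frac{4}{W} + \frac{m}{4}$ ($j{\left(m,W \right)} = - \frac{4}{W} + m \frac{1}{4} = - \frac{4}{W} + \frac{m}{4}$)
$j{\left(1,4 \right)} \left(-3\right) \left(-9\right) = \left(- \frac{4}{4} + \frac{1}{4} \cdot 1\right) \left(-3\right) \left(-9\right) = \left(\left(-4\right) \frac{1}{4} + \frac{1}{4}\right) \left(-3\right) \left(-9\right) = \left(-1 + \frac{1}{4}\right) \left(-3\right) \left(-9\right) = \left(- \frac{3}{4}\right) \left(-3\right) \left(-9\right) = \frac{9}{4} \left(-9\right) = - \frac{81}{4}$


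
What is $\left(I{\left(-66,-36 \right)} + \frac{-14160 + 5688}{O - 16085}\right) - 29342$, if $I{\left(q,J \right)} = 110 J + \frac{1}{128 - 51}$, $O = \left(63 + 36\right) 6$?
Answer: $- \frac{5674598697}{170401} \approx -33301.0$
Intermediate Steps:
$O = 594$ ($O = 99 \cdot 6 = 594$)
$I{\left(q,J \right)} = \frac{1}{77} + 110 J$ ($I{\left(q,J \right)} = 110 J + \frac{1}{77} = \frac{1}{77} + 110 J$)
$\left(I{\left(-66,-36 \right)} + \frac{-14160 + 5688}{O - 16085}\right) - 29342 = \left(\left(\frac{1}{77} + 110 \left(-36\right)\right) + \frac{-14160 + 5688}{594 - 16085}\right) - 29342 = \left(\left(\frac{1}{77} - 3960\right) - \frac{8472}{-15491}\right) - 29342 = \left(- \frac{304919}{77} - - \frac{8472}{15491}\right) - 29342 = \left(- \frac{304919}{77} + \frac{8472}{15491}\right) - 29342 = - \frac{674692555}{170401} - 29342 = - \frac{5674598697}{170401}$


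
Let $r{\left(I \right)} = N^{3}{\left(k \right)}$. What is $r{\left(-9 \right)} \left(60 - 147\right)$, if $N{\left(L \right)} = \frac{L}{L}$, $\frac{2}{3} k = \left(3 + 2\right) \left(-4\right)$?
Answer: $-87$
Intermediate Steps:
$k = -30$ ($k = \frac{3 \left(3 + 2\right) \left(-4\right)}{2} = \frac{3 \cdot 5 \left(-4\right)}{2} = \frac{3}{2} \left(-20\right) = -30$)
$N{\left(L \right)} = 1$
$r{\left(I \right)} = 1$ ($r{\left(I \right)} = 1^{3} = 1$)
$r{\left(-9 \right)} \left(60 - 147\right) = 1 \left(60 - 147\right) = 1 \left(-87\right) = -87$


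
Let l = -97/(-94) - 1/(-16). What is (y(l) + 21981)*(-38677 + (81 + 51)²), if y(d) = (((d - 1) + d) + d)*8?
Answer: -43949737543/94 ≈ -4.6755e+8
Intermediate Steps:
l = 823/752 (l = -97*(-1/94) - 1*(-1/16) = 97/94 + 1/16 = 823/752 ≈ 1.0944)
y(d) = -8 + 24*d (y(d) = (((-1 + d) + d) + d)*8 = ((-1 + 2*d) + d)*8 = (-1 + 3*d)*8 = -8 + 24*d)
(y(l) + 21981)*(-38677 + (81 + 51)²) = ((-8 + 24*(823/752)) + 21981)*(-38677 + (81 + 51)²) = ((-8 + 2469/94) + 21981)*(-38677 + 132²) = (1717/94 + 21981)*(-38677 + 17424) = (2067931/94)*(-21253) = -43949737543/94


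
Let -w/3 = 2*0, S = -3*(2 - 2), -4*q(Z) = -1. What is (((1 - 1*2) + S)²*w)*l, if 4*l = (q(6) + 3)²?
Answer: 0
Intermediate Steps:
q(Z) = ¼ (q(Z) = -¼*(-1) = ¼)
S = 0 (S = -3*0 = 0)
l = 169/64 (l = (¼ + 3)²/4 = (13/4)²/4 = (¼)*(169/16) = 169/64 ≈ 2.6406)
w = 0 (w = -6*0 = -3*0 = 0)
(((1 - 1*2) + S)²*w)*l = (((1 - 1*2) + 0)²*0)*(169/64) = (((1 - 2) + 0)²*0)*(169/64) = ((-1 + 0)²*0)*(169/64) = ((-1)²*0)*(169/64) = (1*0)*(169/64) = 0*(169/64) = 0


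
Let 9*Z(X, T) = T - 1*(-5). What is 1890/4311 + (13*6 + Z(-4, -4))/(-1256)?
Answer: 2037103/5414616 ≈ 0.37622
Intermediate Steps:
Z(X, T) = 5/9 + T/9 (Z(X, T) = (T - 1*(-5))/9 = (T + 5)/9 = (5 + T)/9 = 5/9 + T/9)
1890/4311 + (13*6 + Z(-4, -4))/(-1256) = 1890/4311 + (13*6 + (5/9 + (1/9)*(-4)))/(-1256) = 1890*(1/4311) + (78 + (5/9 - 4/9))*(-1/1256) = 210/479 + (78 + 1/9)*(-1/1256) = 210/479 + (703/9)*(-1/1256) = 210/479 - 703/11304 = 2037103/5414616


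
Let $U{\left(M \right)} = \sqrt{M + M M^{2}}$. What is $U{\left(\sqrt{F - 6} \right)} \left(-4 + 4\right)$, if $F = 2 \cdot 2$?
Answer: $0$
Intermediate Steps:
$F = 4$
$U{\left(M \right)} = \sqrt{M + M^{3}}$
$U{\left(\sqrt{F - 6} \right)} \left(-4 + 4\right) = \sqrt{\sqrt{4 - 6} + \left(\sqrt{4 - 6}\right)^{3}} \left(-4 + 4\right) = \sqrt{\sqrt{-2} + \left(\sqrt{-2}\right)^{3}} \cdot 0 = \sqrt{i \sqrt{2} + \left(i \sqrt{2}\right)^{3}} \cdot 0 = \sqrt{i \sqrt{2} - 2 i \sqrt{2}} \cdot 0 = \sqrt{- i \sqrt{2}} \cdot 0 = \sqrt[4]{2} \sqrt{- i} 0 = 0$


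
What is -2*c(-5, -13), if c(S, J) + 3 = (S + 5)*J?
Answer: 6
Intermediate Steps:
c(S, J) = -3 + J*(5 + S) (c(S, J) = -3 + (S + 5)*J = -3 + (5 + S)*J = -3 + J*(5 + S))
-2*c(-5, -13) = -2*(-3 + 5*(-13) - 13*(-5)) = -2*(-3 - 65 + 65) = -2*(-3) = 6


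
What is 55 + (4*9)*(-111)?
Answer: -3941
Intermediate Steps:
55 + (4*9)*(-111) = 55 + 36*(-111) = 55 - 3996 = -3941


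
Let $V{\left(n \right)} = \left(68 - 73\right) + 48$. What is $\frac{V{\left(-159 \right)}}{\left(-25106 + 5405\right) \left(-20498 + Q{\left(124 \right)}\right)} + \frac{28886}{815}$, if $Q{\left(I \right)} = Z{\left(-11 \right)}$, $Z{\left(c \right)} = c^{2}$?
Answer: $\frac{11596206078467}{327179530755} \approx 35.443$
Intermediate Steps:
$Q{\left(I \right)} = 121$ ($Q{\left(I \right)} = \left(-11\right)^{2} = 121$)
$V{\left(n \right)} = 43$ ($V{\left(n \right)} = -5 + 48 = 43$)
$\frac{V{\left(-159 \right)}}{\left(-25106 + 5405\right) \left(-20498 + Q{\left(124 \right)}\right)} + \frac{28886}{815} = \frac{43}{\left(-25106 + 5405\right) \left(-20498 + 121\right)} + \frac{28886}{815} = \frac{43}{\left(-19701\right) \left(-20377\right)} + 28886 \cdot \frac{1}{815} = \frac{43}{401447277} + \frac{28886}{815} = \frac{11596206078467}{327179530755}$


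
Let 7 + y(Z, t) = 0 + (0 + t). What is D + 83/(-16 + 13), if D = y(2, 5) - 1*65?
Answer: -284/3 ≈ -94.667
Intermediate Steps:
y(Z, t) = -7 + t (y(Z, t) = -7 + (0 + (0 + t)) = -7 + (0 + t) = -7 + t)
D = -67 (D = (-7 + 5) - 1*65 = -2 - 65 = -67)
D + 83/(-16 + 13) = -67 + 83/(-16 + 13) = -67 + 83/(-3) = -67 + 83*(-⅓) = -67 - 83/3 = -284/3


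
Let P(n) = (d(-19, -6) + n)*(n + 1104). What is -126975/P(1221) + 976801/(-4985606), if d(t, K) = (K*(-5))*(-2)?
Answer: -1406344379/5788288566 ≈ -0.24296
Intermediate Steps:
d(t, K) = 10*K (d(t, K) = -5*K*(-2) = 10*K)
P(n) = (-60 + n)*(1104 + n) (P(n) = (10*(-6) + n)*(n + 1104) = (-60 + n)*(1104 + n))
-126975/P(1221) + 976801/(-4985606) = -126975/(-66240 + 1221² + 1044*1221) + 976801/(-4985606) = -126975/(-66240 + 1490841 + 1274724) + 976801*(-1/4985606) = -126975/2699325 - 976801/4985606 = -126975*1/2699325 - 976801/4985606 = -1693/35991 - 976801/4985606 = -1406344379/5788288566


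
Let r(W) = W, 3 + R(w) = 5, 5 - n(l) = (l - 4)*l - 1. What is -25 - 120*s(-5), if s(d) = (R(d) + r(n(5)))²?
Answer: -1105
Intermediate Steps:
n(l) = 6 - l*(-4 + l) (n(l) = 5 - ((l - 4)*l - 1) = 5 - ((-4 + l)*l - 1) = 5 - (l*(-4 + l) - 1) = 5 - (-1 + l*(-4 + l)) = 5 + (1 - l*(-4 + l)) = 6 - l*(-4 + l))
R(w) = 2 (R(w) = -3 + 5 = 2)
s(d) = 9 (s(d) = (2 + (6 - 1*5² + 4*5))² = (2 + (6 - 1*25 + 20))² = (2 + (6 - 25 + 20))² = (2 + 1)² = 3² = 9)
-25 - 120*s(-5) = -25 - 120*9 = -25 - 1080 = -1105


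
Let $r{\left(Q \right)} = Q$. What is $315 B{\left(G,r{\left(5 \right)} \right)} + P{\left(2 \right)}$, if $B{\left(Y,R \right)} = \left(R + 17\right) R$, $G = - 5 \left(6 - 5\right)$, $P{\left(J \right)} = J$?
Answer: $34652$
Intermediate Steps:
$G = -5$ ($G = \left(-5\right) 1 = -5$)
$B{\left(Y,R \right)} = R \left(17 + R\right)$ ($B{\left(Y,R \right)} = \left(17 + R\right) R = R \left(17 + R\right)$)
$315 B{\left(G,r{\left(5 \right)} \right)} + P{\left(2 \right)} = 315 \cdot 5 \left(17 + 5\right) + 2 = 315 \cdot 5 \cdot 22 + 2 = 315 \cdot 110 + 2 = 34650 + 2 = 34652$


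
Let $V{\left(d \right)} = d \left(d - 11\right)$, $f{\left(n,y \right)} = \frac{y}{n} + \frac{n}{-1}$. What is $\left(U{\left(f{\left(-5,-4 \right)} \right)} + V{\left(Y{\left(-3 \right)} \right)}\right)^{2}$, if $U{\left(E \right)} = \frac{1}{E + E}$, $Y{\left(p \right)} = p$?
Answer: $\frac{5958481}{3364} \approx 1771.2$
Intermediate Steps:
$f{\left(n,y \right)} = - n + \frac{y}{n}$ ($f{\left(n,y \right)} = \frac{y}{n} + n \left(-1\right) = \frac{y}{n} - n = - n + \frac{y}{n}$)
$U{\left(E \right)} = \frac{1}{2 E}$
$V{\left(d \right)} = d \left(-11 + d\right)$
$\left(U{\left(f{\left(-5,-4 \right)} \right)} + V{\left(Y{\left(-3 \right)} \right)}\right)^{2} = \left(\frac{1}{2 \left(\left(-1\right) \left(-5\right) - \frac{4}{-5}\right)} - 3 \left(-11 - 3\right)\right)^{2} = \left(\frac{1}{2 \left(5 - - \frac{4}{5}\right)} - -42\right)^{2} = \left(\frac{1}{2 \left(5 + \frac{4}{5}\right)} + 42\right)^{2} = \left(\frac{1}{2 \cdot \frac{29}{5}} + 42\right)^{2} = \left(\frac{1}{2} \cdot \frac{5}{29} + 42\right)^{2} = \left(\frac{5}{58} + 42\right)^{2} = \left(\frac{2441}{58}\right)^{2} = \frac{5958481}{3364}$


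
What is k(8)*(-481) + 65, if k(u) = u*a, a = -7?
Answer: 27001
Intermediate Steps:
k(u) = -7*u (k(u) = u*(-7) = -7*u)
k(8)*(-481) + 65 = -7*8*(-481) + 65 = -56*(-481) + 65 = 26936 + 65 = 27001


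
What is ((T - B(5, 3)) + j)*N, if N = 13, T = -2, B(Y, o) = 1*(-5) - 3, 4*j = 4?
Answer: 91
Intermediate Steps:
j = 1 (j = (1/4)*4 = 1)
B(Y, o) = -8 (B(Y, o) = -5 - 3 = -8)
((T - B(5, 3)) + j)*N = ((-2 - 1*(-8)) + 1)*13 = ((-2 + 8) + 1)*13 = (6 + 1)*13 = 7*13 = 91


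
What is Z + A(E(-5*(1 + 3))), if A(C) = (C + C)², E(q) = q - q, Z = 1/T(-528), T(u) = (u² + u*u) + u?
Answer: 1/557040 ≈ 1.7952e-6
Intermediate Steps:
T(u) = u + 2*u² (T(u) = (u² + u²) + u = 2*u² + u = u + 2*u²)
Z = 1/557040 (Z = 1/(-528*(1 + 2*(-528))) = 1/(-528*(1 - 1056)) = 1/(-528*(-1055)) = 1/557040 ≈ 1.7952e-6)
E(q) = 0
A(C) = 4*C² (A(C) = (2*C)² = 4*C²)
Z + A(E(-5*(1 + 3))) = 1/557040 + 4*0² = 1/557040 + 4*0 = 1/557040 + 0 = 1/557040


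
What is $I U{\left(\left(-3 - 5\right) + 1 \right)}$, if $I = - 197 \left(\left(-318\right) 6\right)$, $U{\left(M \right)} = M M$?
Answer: $18417924$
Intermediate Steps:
$U{\left(M \right)} = M^{2}$
$I = 375876$ ($I = \left(-197\right) \left(-1908\right) = 375876$)
$I U{\left(\left(-3 - 5\right) + 1 \right)} = 375876 \left(\left(-3 - 5\right) + 1\right)^{2} = 375876 \left(-8 + 1\right)^{2} = 375876 \left(-7\right)^{2} = 375876 \cdot 49 = 18417924$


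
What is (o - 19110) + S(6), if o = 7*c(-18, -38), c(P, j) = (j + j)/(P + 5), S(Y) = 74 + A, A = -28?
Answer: -247300/13 ≈ -19023.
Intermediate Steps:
S(Y) = 46 (S(Y) = 74 - 28 = 46)
c(P, j) = 2*j/(5 + P) (c(P, j) = (2*j)/(5 + P) = 2*j/(5 + P))
o = 532/13 (o = 7*(2*(-38)/(5 - 18)) = 7*(2*(-38)/(-13)) = 7*(2*(-38)*(-1/13)) = 7*(76/13) = 532/13 ≈ 40.923)
(o - 19110) + S(6) = (532/13 - 19110) + 46 = -247898/13 + 46 = -247300/13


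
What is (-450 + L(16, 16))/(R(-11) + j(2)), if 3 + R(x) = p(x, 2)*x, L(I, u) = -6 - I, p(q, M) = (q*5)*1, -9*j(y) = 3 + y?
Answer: -4248/5413 ≈ -0.78478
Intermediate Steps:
j(y) = -⅓ - y/9 (j(y) = -(3 + y)/9 = -⅓ - y/9)
p(q, M) = 5*q (p(q, M) = (5*q)*1 = 5*q)
R(x) = -3 + 5*x² (R(x) = -3 + (5*x)*x = -3 + 5*x²)
(-450 + L(16, 16))/(R(-11) + j(2)) = (-450 + (-6 - 1*16))/((-3 + 5*(-11)²) + (-⅓ - ⅑*2)) = (-450 + (-6 - 16))/((-3 + 5*121) + (-⅓ - 2/9)) = (-450 - 22)/((-3 + 605) - 5/9) = -472/(602 - 5/9) = -472/5413/9 = -472*9/5413 = -4248/5413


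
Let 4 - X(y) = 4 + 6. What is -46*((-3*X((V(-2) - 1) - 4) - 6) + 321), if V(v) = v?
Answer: -15318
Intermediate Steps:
X(y) = -6 (X(y) = 4 - (4 + 6) = 4 - 1*10 = 4 - 10 = -6)
-46*((-3*X((V(-2) - 1) - 4) - 6) + 321) = -46*((-3*(-6) - 6) + 321) = -46*((18 - 6) + 321) = -46*(12 + 321) = -46*333 = -15318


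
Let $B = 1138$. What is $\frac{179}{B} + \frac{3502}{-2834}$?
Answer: $- \frac{1738995}{1612546} \approx -1.0784$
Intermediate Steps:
$\frac{179}{B} + \frac{3502}{-2834} = \frac{179}{1138} + \frac{3502}{-2834} = 179 \cdot \frac{1}{1138} + 3502 \left(- \frac{1}{2834}\right) = \frac{179}{1138} - \frac{1751}{1417} = - \frac{1738995}{1612546}$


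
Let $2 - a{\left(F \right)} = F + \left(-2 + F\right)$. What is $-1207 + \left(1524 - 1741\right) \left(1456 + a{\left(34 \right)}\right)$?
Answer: $-303271$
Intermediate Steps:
$a{\left(F \right)} = 4 - 2 F$ ($a{\left(F \right)} = 2 - \left(F + \left(-2 + F\right)\right) = 2 - \left(-2 + 2 F\right) = 4 - 2 F$)
$-1207 + \left(1524 - 1741\right) \left(1456 + a{\left(34 \right)}\right) = -1207 + \left(1524 - 1741\right) \left(1456 + \left(4 - 68\right)\right) = -1207 - 217 \left(1456 + \left(4 - 68\right)\right) = -1207 - 217 \left(1456 - 64\right) = -1207 - 302064 = -303271$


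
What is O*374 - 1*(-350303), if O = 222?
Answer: 433331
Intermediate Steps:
O*374 - 1*(-350303) = 222*374 - 1*(-350303) = 83028 + 350303 = 433331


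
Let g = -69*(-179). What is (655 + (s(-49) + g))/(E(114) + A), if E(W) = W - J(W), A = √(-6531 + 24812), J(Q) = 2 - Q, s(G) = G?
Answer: 418326/4685 - 1851*√18281/4685 ≈ 35.871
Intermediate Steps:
g = 12351
A = √18281 ≈ 135.21
E(W) = -2 + 2*W (E(W) = W - (2 - W) = W + (-2 + W) = -2 + 2*W)
(655 + (s(-49) + g))/(E(114) + A) = (655 + (-49 + 12351))/((-2 + 2*114) + √18281) = (655 + 12302)/((-2 + 228) + √18281) = 12957/(226 + √18281)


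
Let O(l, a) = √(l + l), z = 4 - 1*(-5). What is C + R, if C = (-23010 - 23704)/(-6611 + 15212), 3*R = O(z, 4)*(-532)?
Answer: -46714/8601 - 532*√2 ≈ -757.79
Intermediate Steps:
z = 9 (z = 4 + 5 = 9)
O(l, a) = √2*√l (O(l, a) = √(2*l) = √2*√l)
R = -532*√2 (R = ((√2*√9)*(-532))/3 = ((√2*3)*(-532))/3 = ((3*√2)*(-532))/3 = (-1596*√2)/3 = -532*√2 ≈ -752.36)
C = -46714/8601 ≈ -5.4312
C + R = -46714/8601 - 532*√2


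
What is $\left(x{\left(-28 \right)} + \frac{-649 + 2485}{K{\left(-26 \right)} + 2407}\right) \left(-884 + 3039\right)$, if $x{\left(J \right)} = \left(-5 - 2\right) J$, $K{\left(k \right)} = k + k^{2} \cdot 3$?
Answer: $\frac{1866230000}{4409} \approx 4.2328 \cdot 10^{5}$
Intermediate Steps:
$K{\left(k \right)} = k + 3 k^{2}$
$x{\left(J \right)} = - 7 J$
$\left(x{\left(-28 \right)} + \frac{-649 + 2485}{K{\left(-26 \right)} + 2407}\right) \left(-884 + 3039\right) = \left(\left(-7\right) \left(-28\right) + \frac{-649 + 2485}{- 26 \left(1 + 3 \left(-26\right)\right) + 2407}\right) \left(-884 + 3039\right) = \left(196 + \frac{1836}{- 26 \left(1 - 78\right) + 2407}\right) 2155 = \left(196 + \frac{1836}{\left(-26\right) \left(-77\right) + 2407}\right) 2155 = \left(196 + \frac{1836}{2002 + 2407}\right) 2155 = \left(196 + \frac{1836}{4409}\right) 2155 = \frac{866000}{4409} \cdot 2155 = \frac{1866230000}{4409}$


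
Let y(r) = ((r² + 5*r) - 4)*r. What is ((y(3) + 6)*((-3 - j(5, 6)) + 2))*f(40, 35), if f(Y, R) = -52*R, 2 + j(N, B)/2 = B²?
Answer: 8288280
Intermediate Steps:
j(N, B) = -4 + 2*B²
y(r) = r*(-4 + r² + 5*r) (y(r) = (-4 + r² + 5*r)*r = r*(-4 + r² + 5*r))
((y(3) + 6)*((-3 - j(5, 6)) + 2))*f(40, 35) = ((3*(-4 + 3² + 5*3) + 6)*((-3 - (-4 + 2*6²)) + 2))*(-52*35) = ((3*(-4 + 9 + 15) + 6)*((-3 - (-4 + 2*36)) + 2))*(-1820) = ((3*20 + 6)*((-3 - (-4 + 72)) + 2))*(-1820) = ((60 + 6)*((-3 - 1*68) + 2))*(-1820) = (66*((-3 - 68) + 2))*(-1820) = (66*(-71 + 2))*(-1820) = (66*(-69))*(-1820) = -4554*(-1820) = 8288280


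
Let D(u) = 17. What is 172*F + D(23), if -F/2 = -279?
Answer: 95993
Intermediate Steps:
F = 558 (F = -2*(-279) = 558)
172*F + D(23) = 172*558 + 17 = 95976 + 17 = 95993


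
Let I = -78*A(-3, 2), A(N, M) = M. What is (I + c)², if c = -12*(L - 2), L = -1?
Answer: 14400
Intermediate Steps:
I = -156 (I = -78*2 = -156)
c = 36 (c = -12*(-1 - 2) = -12*(-3) = 36)
(I + c)² = (-156 + 36)² = (-120)² = 14400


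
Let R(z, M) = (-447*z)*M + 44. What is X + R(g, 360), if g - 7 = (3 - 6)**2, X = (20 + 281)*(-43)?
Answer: -2587619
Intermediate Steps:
X = -12943 (X = 301*(-43) = -12943)
g = 16 (g = 7 + (3 - 6)**2 = 7 + (-3)**2 = 7 + 9 = 16)
R(z, M) = 44 - 447*M*z (R(z, M) = -447*M*z + 44 = 44 - 447*M*z)
X + R(g, 360) = -12943 + (44 - 447*360*16) = -12943 + (44 - 2574720) = -12943 - 2574676 = -2587619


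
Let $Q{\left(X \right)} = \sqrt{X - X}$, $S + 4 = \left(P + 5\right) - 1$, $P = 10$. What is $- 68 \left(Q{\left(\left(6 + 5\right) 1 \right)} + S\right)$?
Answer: $-680$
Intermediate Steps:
$S = 10$ ($S = -4 + \left(\left(10 + 5\right) - 1\right) = -4 + \left(15 - 1\right) = -4 + 14 = 10$)
$Q{\left(X \right)} = 0$ ($Q{\left(X \right)} = \sqrt{0} = 0$)
$- 68 \left(Q{\left(\left(6 + 5\right) 1 \right)} + S\right) = - 68 \left(0 + 10\right) = \left(-68\right) 10 = -680$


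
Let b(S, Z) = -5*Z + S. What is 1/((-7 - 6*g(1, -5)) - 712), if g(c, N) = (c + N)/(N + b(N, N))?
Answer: -5/3587 ≈ -0.0013939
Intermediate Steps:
b(S, Z) = S - 5*Z
g(c, N) = -(N + c)/(3*N) (g(c, N) = (c + N)/(N + (N - 5*N)) = (N + c)/(N - 4*N) = (N + c)/((-3*N)) = (N + c)*(-1/(3*N)) = -(N + c)/(3*N))
1/((-7 - 6*g(1, -5)) - 712) = 1/((-7 - 2*(-1*(-5) - 1*1)/(-5)) - 712) = 1/((-7 - 2*(-1)*(5 - 1)/5) - 712) = 1/((-7 - 2*(-1)*4/5) - 712) = 1/((-7 - 6*(-4/15)) - 712) = 1/((-7 + 8/5) - 712) = 1/(-27/5 - 712) = 1/(-3587/5) = -5/3587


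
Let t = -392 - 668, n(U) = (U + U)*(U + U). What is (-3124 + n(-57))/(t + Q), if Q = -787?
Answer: -9872/1847 ≈ -5.3449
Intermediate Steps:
n(U) = 4*U² (n(U) = (2*U)*(2*U) = 4*U²)
t = -1060
(-3124 + n(-57))/(t + Q) = (-3124 + 4*(-57)²)/(-1060 - 787) = (-3124 + 4*3249)/(-1847) = (-3124 + 12996)*(-1/1847) = 9872*(-1/1847) = -9872/1847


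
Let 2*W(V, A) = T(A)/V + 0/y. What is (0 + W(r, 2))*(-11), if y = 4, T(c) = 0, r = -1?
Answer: 0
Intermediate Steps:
W(V, A) = 0 (W(V, A) = (0/V + 0/4)/2 = (0 + 0*(¼))/2 = (0 + 0)/2 = (½)*0 = 0)
(0 + W(r, 2))*(-11) = (0 + 0)*(-11) = 0*(-11) = 0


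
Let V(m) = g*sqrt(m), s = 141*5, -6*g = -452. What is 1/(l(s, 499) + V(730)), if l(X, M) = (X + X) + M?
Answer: -17181/4486951 + 678*sqrt(730)/4486951 ≈ 0.00025352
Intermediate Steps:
g = 226/3 (g = -1/6*(-452) = 226/3 ≈ 75.333)
s = 705
l(X, M) = M + 2*X (l(X, M) = 2*X + M = M + 2*X)
V(m) = 226*sqrt(m)/3
1/(l(s, 499) + V(730)) = 1/((499 + 2*705) + 226*sqrt(730)/3) = 1/((499 + 1410) + 226*sqrt(730)/3) = 1/(1909 + 226*sqrt(730)/3)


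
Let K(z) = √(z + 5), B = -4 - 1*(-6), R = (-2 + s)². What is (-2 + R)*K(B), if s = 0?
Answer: 2*√7 ≈ 5.2915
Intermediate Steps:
R = 4 (R = (-2 + 0)² = (-2)² = 4)
B = 2 (B = -4 + 6 = 2)
K(z) = √(5 + z)
(-2 + R)*K(B) = (-2 + 4)*√(5 + 2) = 2*√7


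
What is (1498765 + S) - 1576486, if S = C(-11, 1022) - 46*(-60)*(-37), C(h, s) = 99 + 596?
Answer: -179146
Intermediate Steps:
C(h, s) = 695
S = -101425 (S = 695 - 46*(-60)*(-37) = 695 - (-2760)*(-37) = 695 - 1*102120 = 695 - 102120 = -101425)
(1498765 + S) - 1576486 = (1498765 - 101425) - 1576486 = 1397340 - 1576486 = -179146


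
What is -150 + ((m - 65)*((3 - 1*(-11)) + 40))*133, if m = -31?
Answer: -689622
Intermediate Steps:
-150 + ((m - 65)*((3 - 1*(-11)) + 40))*133 = -150 + ((-31 - 65)*((3 - 1*(-11)) + 40))*133 = -150 - 96*((3 + 11) + 40)*133 = -150 - 96*(14 + 40)*133 = -150 - 96*54*133 = -150 - 5184*133 = -150 - 689472 = -689622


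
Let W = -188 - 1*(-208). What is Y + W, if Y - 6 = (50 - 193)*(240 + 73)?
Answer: -44733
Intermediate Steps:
Y = -44753 (Y = 6 + (50 - 193)*(240 + 73) = 6 - 143*313 = 6 - 44759 = -44753)
W = 20 (W = -188 + 208 = 20)
Y + W = -44753 + 20 = -44733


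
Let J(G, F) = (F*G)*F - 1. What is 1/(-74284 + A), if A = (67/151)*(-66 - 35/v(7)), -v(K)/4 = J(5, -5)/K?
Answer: -74896/5565751361 ≈ -1.3457e-5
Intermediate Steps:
J(G, F) = -1 + G*F**2 (J(G, F) = G*F**2 - 1 = -1 + G*F**2)
v(K) = -496/K (v(K) = -4*(-1 + 5*(-5)**2)/K = -4*(-1 + 5*25)/K = -4*(-1 + 125)/K = -496/K)
A = -2176897/74896 (A = (67/151)*(-66 - 35/((-496/7))) = (67*(1/151))*(-66 - 35/((-496*1/7))) = 67*(-66 - 35/(-496/7))/151 = 67*(-66 - 35*(-7/496))/151 = 67*(-66 + 245/496)/151 = (67/151)*(-32491/496) = -2176897/74896 ≈ -29.066)
1/(-74284 + A) = 1/(-74284 - 2176897/74896) = 1/(-5565751361/74896) = -74896/5565751361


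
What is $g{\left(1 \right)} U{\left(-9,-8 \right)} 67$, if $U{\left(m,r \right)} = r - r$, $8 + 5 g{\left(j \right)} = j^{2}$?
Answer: $0$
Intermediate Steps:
$g{\left(j \right)} = - \frac{8}{5} + \frac{j^{2}}{5}$
$U{\left(m,r \right)} = 0$
$g{\left(1 \right)} U{\left(-9,-8 \right)} 67 = \left(- \frac{8}{5} + \frac{1^{2}}{5}\right) 0 \cdot 67 = \left(- \frac{8}{5} + \frac{1}{5} \cdot 1\right) 0 \cdot 67 = \left(- \frac{8}{5} + \frac{1}{5}\right) 0 \cdot 67 = \left(- \frac{7}{5}\right) 0 \cdot 67 = 0 \cdot 67 = 0$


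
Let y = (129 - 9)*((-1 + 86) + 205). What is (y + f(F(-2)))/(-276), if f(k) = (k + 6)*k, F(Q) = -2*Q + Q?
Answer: -8704/69 ≈ -126.14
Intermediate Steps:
F(Q) = -Q
f(k) = k*(6 + k) (f(k) = (6 + k)*k = k*(6 + k))
y = 34800 (y = 120*(85 + 205) = 120*290 = 34800)
(y + f(F(-2)))/(-276) = (34800 + (-1*(-2))*(6 - 1*(-2)))/(-276) = -(34800 + 2*(6 + 2))/276 = -(34800 + 2*8)/276 = -(34800 + 16)/276 = -1/276*34816 = -8704/69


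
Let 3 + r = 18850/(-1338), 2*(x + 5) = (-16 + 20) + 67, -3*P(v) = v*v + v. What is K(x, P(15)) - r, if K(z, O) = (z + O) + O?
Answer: -150407/1338 ≈ -112.41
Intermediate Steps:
P(v) = -v/3 - v²/3 (P(v) = -(v*v + v)/3 = -(v² + v)/3 = -(v + v²)/3 = -v/3 - v²/3)
x = 61/2 (x = -5 + ((-16 + 20) + 67)/2 = -5 + (4 + 67)/2 = -5 + (½)*71 = -5 + 71/2 = 61/2 ≈ 30.500)
K(z, O) = z + 2*O (K(z, O) = (O + z) + O = z + 2*O)
r = -11432/669 (r = -3 + 18850/(-1338) = -3 + 18850*(-1/1338) = -3 - 9425/669 = -11432/669 ≈ -17.088)
K(x, P(15)) - r = (61/2 + 2*(-⅓*15*(1 + 15))) - 1*(-11432/669) = (61/2 + 2*(-⅓*15*16)) + 11432/669 = (61/2 + 2*(-80)) + 11432/669 = (61/2 - 160) + 11432/669 = -259/2 + 11432/669 = -150407/1338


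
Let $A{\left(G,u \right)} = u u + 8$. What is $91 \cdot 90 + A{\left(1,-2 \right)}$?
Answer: $8202$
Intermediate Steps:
$A{\left(G,u \right)} = 8 + u^{2}$ ($A{\left(G,u \right)} = u^{2} + 8 = 8 + u^{2}$)
$91 \cdot 90 + A{\left(1,-2 \right)} = 91 \cdot 90 + \left(8 + \left(-2\right)^{2}\right) = 8190 + \left(8 + 4\right) = 8190 + 12 = 8202$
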